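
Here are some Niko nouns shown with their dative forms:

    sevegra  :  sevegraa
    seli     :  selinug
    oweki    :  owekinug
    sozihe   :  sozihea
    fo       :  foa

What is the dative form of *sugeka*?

The alternation tracks the last vowel of the stem — -nug when the last vowel of the stem is a high vowel (*seli*, *oweki*); -a when the last vowel of the stem is a non-high vowel (*sevegra*, *sozihe*, *fo*).
*sugeka*: last vowel = /a/, a non-high vowel → -a → *sugekaa*.

sugekaa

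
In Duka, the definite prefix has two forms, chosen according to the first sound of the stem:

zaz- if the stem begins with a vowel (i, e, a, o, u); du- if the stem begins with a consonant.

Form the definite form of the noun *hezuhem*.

*hezuhem* — first sound /h/ (a consonant) → du- → *duhezuhem*.

duhezuhem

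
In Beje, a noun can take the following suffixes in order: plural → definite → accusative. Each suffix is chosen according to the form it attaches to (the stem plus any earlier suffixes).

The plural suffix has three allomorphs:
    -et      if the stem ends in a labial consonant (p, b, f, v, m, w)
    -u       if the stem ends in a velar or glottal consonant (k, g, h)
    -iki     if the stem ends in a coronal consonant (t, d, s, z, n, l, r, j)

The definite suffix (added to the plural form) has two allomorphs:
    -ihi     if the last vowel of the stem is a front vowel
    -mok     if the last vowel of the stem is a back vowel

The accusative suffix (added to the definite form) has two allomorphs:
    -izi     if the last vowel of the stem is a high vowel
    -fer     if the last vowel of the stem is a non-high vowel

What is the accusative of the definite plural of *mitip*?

Since the final consonant of *mitip* is /p/ (labial), it takes -et, giving *mitipet*.
Since the last vowel of the plural form *mitipet* is /e/ (a front vowel), it takes -ihi, giving *mitipetihi*.
The definite form *mitipetihi* — last vowel /i/ (a high vowel) → -izi → *mitipetihiizi*.

mitipetihiizi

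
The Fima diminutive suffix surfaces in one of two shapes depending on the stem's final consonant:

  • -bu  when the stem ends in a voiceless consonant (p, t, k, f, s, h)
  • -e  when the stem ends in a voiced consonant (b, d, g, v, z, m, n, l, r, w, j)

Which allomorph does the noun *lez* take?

The final consonant of *lez* is /z/, which is voiced, so the suffix is -e.

-e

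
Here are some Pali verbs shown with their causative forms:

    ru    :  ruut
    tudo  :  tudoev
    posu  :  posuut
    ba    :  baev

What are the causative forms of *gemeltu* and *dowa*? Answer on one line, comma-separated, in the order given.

gemeltuut, dowaev

The pattern is height harmony: -ut when the last vowel of the stem is a high vowel (*ru*, *posu*); -ev when the last vowel of the stem is a non-high vowel (*tudo*, *ba*).
The last vowel of *gemeltu* is /u/, which is a high vowel, so the suffix is -ut, giving *gemeltuut*.
The last vowel of *dowa* is /a/, which is a non-high vowel, so the suffix is -ev, giving *dowaev*.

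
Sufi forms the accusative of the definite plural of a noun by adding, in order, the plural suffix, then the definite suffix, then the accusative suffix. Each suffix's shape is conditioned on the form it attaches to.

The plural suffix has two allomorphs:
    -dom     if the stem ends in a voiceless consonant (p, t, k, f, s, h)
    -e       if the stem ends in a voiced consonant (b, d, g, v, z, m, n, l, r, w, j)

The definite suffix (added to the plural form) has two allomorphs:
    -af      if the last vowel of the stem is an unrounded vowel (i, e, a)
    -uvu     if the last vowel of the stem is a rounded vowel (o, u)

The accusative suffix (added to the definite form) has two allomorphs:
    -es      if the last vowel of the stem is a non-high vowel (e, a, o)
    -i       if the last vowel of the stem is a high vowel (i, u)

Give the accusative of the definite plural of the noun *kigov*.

*kigov* — final consonant /v/ (voiced) → -e → *kigove*.
The last vowel of the plural form *kigove* is /e/, which is an unrounded vowel, so the definite suffix is -af, giving *kigoveaf*.
The last vowel of the definite form *kigoveaf* is /a/, which is a non-high vowel, so the accusative suffix is -es, giving *kigoveafes*.

kigoveafes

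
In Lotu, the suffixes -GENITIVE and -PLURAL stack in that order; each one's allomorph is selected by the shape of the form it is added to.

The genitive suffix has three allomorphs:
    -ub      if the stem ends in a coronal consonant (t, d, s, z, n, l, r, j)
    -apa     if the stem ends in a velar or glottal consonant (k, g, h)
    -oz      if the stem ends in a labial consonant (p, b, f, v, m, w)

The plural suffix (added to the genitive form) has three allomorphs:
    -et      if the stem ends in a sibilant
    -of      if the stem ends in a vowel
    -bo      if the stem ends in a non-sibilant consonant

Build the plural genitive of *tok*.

*tok* — final consonant /k/ (velar/glottal) → -apa → *tokapa*.
The final sound of the genitive form *tokapa* is /a/, which is a vowel, so the plural suffix is -of, giving *tokapaof*.

tokapaof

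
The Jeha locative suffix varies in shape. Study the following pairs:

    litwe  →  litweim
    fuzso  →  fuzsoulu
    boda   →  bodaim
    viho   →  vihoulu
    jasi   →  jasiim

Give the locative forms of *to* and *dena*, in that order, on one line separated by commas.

toulu, denaim

Looking at the last vowel of each stem: -ulu when the last vowel of the stem is a rounded vowel (*fuzso*, *viho*); -im when the last vowel of the stem is an unrounded vowel (*litwe*, *boda*, *jasi*).
Since the last vowel of *to* is /o/ (a rounded vowel), it takes -ulu, giving *toulu*.
*dena* — last vowel /a/ (an unrounded vowel) → -im → *denaim*.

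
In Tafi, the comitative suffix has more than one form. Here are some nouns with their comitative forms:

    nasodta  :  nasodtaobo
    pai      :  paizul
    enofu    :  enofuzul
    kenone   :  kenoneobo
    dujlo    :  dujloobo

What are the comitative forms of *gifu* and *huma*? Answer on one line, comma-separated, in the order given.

gifuzul, humaobo

The suffix is conditioned by the last vowel: -zul when the last vowel of the stem is a high vowel (*pai*, *enofu*); -obo when the last vowel of the stem is a non-high vowel (*nasodta*, *kenone*, *dujlo*).
The last vowel of *gifu* is /u/, which is a high vowel, so the suffix is -zul, giving *gifuzul*.
Since the last vowel of *huma* is /a/ (a non-high vowel), it takes -obo, giving *humaobo*.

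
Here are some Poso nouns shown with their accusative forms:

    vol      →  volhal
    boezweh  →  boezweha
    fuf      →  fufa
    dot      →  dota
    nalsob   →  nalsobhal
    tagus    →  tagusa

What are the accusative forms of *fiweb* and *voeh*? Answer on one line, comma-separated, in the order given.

The alternation tracks the final consonant of the stem — -a when the stem ends in a voiceless consonant (*boezweh*, *fuf*, *dot*, *tagus*); -hal when the stem ends in a voiced consonant (*vol*, *nalsob*).
*fiweb* — final consonant /b/ (voiced) → -hal → *fiwebhal*.
Since the final consonant of *voeh* is /h/ (voiceless), it takes -a, giving *voeha*.

fiwebhal, voeha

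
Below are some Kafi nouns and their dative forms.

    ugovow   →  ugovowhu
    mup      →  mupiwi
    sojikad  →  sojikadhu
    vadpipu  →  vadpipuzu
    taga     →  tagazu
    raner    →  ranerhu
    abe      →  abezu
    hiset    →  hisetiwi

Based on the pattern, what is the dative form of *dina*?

dinazu

Looking at the final sound of each stem: -iwi when the stem ends in a voiceless consonant (*mup*, *hiset*); -hu when the stem ends in a voiced consonant (*ugovow*, *sojikad*, *raner*); -zu when the stem ends in a vowel (*vadpipu*, *taga*, *abe*).
Since the final sound of *dina* is /a/ (a vowel), it takes -zu, giving *dinazu*.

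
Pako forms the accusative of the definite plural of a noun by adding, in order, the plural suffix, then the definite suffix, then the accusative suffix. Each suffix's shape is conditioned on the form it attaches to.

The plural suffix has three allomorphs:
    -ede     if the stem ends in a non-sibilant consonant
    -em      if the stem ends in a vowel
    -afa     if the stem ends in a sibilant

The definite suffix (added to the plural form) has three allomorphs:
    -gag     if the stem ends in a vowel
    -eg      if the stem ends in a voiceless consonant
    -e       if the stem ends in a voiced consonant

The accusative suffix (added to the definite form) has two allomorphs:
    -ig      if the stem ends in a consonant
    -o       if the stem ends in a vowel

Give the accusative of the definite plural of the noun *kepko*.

*kepko* — final sound /o/ (a vowel) → -em → *kepkoem*.
The plural form *kepkoem* — final sound /m/ (a voiced consonant) → -e → *kepkoeme*.
The final sound of the definite form *kepkoeme* is /e/, which is a vowel, so the accusative suffix is -o, giving *kepkoemeo*.

kepkoemeo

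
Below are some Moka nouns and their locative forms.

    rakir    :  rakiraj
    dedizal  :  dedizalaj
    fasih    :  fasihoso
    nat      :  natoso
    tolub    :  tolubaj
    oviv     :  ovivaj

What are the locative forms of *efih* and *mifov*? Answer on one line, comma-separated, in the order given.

efihoso, mifovaj

The alternation tracks the final consonant of the stem — -oso when the stem ends in a voiceless consonant (*fasih*, *nat*); -aj when the stem ends in a voiced consonant (*rakir*, *dedizal*, *tolub*, *oviv*).
Since the final consonant of *efih* is /h/ (voiceless), it takes -oso, giving *efihoso*.
The final consonant of *mifov* is /v/, which is voiced, so the suffix is -aj, giving *mifovaj*.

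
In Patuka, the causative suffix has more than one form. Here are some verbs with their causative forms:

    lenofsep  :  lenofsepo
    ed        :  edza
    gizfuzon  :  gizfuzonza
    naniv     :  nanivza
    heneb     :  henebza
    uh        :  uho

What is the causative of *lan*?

lanza

The suffix is conditioned by the final consonant: -o when the stem ends in a voiceless consonant (*lenofsep*, *uh*); -za when the stem ends in a voiced consonant (*ed*, *gizfuzon*, *naniv*, *heneb*).
The final consonant of *lan* is /n/, which is voiced, so the suffix is -za, giving *lanza*.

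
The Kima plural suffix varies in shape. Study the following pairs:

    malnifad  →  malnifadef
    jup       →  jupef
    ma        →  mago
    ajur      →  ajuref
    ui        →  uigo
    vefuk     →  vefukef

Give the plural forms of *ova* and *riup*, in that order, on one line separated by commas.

Looking at the final sound of each stem: -ef when the stem ends in a consonant (*malnifad*, *jup*, *ajur*, *vefuk*); -go when the stem ends in a vowel (*ma*, *ui*).
*ova* — final sound /a/ (a vowel) → -go → *ovago*.
*riup* — final sound /p/ (a consonant) → -ef → *riupef*.

ovago, riupef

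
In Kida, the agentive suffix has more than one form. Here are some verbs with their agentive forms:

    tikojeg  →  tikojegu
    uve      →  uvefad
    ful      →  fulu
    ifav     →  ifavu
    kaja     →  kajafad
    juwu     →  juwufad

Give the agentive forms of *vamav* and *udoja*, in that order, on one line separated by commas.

The pattern is consonant vs. vowel: -u when the stem ends in a consonant (*tikojeg*, *ful*, *ifav*); -fad when the stem ends in a vowel (*uve*, *kaja*, *juwu*).
Since the final sound of *vamav* is /v/ (a consonant), it takes -u, giving *vamavu*.
*udoja*: final sound = /a/, a vowel → -fad → *udojafad*.

vamavu, udojafad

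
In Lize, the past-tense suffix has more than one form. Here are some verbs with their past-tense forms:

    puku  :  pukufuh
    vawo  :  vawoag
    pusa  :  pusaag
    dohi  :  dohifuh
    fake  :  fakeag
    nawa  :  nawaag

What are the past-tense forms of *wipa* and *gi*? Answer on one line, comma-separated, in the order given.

The pattern is height harmony: -fuh when the last vowel of the stem is a high vowel (*puku*, *dohi*); -ag when the last vowel of the stem is a non-high vowel (*vawo*, *pusa*, *fake*, *nawa*).
*wipa*: last vowel = /a/, a non-high vowel → -ag → *wipaag*.
*gi* — last vowel /i/ (a high vowel) → -fuh → *gifuh*.

wipaag, gifuh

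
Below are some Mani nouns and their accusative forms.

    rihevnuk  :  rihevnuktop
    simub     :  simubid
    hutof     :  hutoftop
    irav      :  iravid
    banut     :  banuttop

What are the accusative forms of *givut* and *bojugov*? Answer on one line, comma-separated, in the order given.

givuttop, bojugovid

The pattern is voicing of the final consonant: -top when the stem ends in a voiceless consonant (*rihevnuk*, *hutof*, *banut*); -id when the stem ends in a voiced consonant (*simub*, *irav*).
Since the final consonant of *givut* is /t/ (voiceless), it takes -top, giving *givuttop*.
*bojugov*: final consonant = /v/, voiced → -id → *bojugovid*.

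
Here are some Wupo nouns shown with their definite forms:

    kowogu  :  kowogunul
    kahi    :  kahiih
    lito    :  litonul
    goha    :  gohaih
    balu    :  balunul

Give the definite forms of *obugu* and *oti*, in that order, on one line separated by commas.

obugunul, otiih

The suffix is conditioned by the last vowel: -nul when the last vowel of the stem is a rounded vowel (*kowogu*, *lito*, *balu*); -ih when the last vowel of the stem is an unrounded vowel (*kahi*, *goha*).
*obugu* — last vowel /u/ (a rounded vowel) → -nul → *obugunul*.
The last vowel of *oti* is /i/, which is an unrounded vowel, so the suffix is -ih, giving *otiih*.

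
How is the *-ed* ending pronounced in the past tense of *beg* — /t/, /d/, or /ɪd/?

/d/

The stem *beg* ends in a voiced sound other than /d/.
The -ed suffix is realized as /ɪd/ after /t, d/; as /t/ after other voiceless consonants; and as /d/ after other voiced sounds.
So -ed on *beg* is pronounced /d/.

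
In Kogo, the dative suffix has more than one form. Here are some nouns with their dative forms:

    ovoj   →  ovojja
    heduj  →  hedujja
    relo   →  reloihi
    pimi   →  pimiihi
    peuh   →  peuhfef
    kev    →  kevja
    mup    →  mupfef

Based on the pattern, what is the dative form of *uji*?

ujiihi

The pattern is voicing of the final sound: -fef when the stem ends in a voiceless consonant (*peuh*, *mup*); -ja when the stem ends in a voiced consonant (*ovoj*, *heduj*, *kev*); -ihi when the stem ends in a vowel (*relo*, *pimi*).
The final sound of *uji* is /i/, which is a vowel, so the suffix is -ihi, giving *ujiihi*.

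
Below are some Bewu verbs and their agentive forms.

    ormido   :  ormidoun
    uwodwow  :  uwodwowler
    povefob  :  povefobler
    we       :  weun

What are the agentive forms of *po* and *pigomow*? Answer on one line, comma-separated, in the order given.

Looking at the final sound of each stem: -ler when the stem ends in a consonant (*uwodwow*, *povefob*); -un when the stem ends in a vowel (*ormido*, *we*).
The final sound of *po* is /o/, which is a vowel, so the suffix is -un, giving *poun*.
The final sound of *pigomow* is /w/, which is a consonant, so the suffix is -ler, giving *pigomowler*.

poun, pigomowler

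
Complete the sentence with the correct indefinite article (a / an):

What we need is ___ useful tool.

The indefinite article is chosen by the initial *sound* of the following word, not its spelling.
*useful* begins with the sound /juː/ (u pronounced /juː/) — a consonant sound.
So the article is *a*: What we need is a useful tool.

a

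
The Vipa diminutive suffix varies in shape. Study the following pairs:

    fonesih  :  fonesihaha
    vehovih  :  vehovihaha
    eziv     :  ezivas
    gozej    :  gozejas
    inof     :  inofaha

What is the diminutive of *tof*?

tofaha

Looking at the final consonant of each stem: -aha when the stem ends in a voiceless consonant (*fonesih*, *vehovih*, *inof*); -as when the stem ends in a voiced consonant (*eziv*, *gozej*).
The final consonant of *tof* is /f/, which is voiceless, so the suffix is -aha, giving *tofaha*.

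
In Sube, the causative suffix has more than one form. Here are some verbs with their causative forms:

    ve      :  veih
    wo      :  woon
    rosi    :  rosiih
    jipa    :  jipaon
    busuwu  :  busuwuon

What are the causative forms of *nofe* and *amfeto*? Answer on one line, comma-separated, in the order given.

nofeih, amfetoon

The pattern is front/back vowel harmony: -ih when the last vowel of the stem is a front vowel (*ve*, *rosi*); -on when the last vowel of the stem is a back vowel (*wo*, *jipa*, *busuwu*).
*nofe* — last vowel /e/ (a front vowel) → -ih → *nofeih*.
Since the last vowel of *amfeto* is /o/ (a back vowel), it takes -on, giving *amfetoon*.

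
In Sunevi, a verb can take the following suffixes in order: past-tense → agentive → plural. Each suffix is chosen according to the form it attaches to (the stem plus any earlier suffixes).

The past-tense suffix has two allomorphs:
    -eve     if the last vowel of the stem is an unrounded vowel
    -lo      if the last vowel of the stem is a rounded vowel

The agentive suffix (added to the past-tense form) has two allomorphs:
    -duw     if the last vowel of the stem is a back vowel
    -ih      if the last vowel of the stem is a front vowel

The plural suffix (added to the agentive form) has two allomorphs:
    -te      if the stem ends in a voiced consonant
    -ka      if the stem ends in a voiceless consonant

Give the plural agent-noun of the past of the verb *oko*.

okoloduwte

The last vowel of *oko* is /o/, which is a rounded vowel, so the past-tense suffix is -lo, giving *okolo*.
The past-tense form *okolo*: last vowel = /o/, a back vowel → -duw → *okoloduw*.
The agentive form *okoloduw* — final consonant /w/ (voiced) → -te → *okoloduwte*.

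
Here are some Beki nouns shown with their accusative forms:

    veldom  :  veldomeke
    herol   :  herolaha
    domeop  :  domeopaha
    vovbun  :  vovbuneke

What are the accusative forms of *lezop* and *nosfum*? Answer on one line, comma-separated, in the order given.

lezopaha, nosfumeke

Looking at the final consonant of each stem: -eke when the stem ends in a nasal (*veldom*, *vovbun*); -aha when the stem ends in a non-nasal consonant (*herol*, *domeop*).
*lezop*: final consonant = /p/, non-nasal → -aha → *lezopaha*.
*nosfum* — final consonant /m/ (a nasal) → -eke → *nosfumeke*.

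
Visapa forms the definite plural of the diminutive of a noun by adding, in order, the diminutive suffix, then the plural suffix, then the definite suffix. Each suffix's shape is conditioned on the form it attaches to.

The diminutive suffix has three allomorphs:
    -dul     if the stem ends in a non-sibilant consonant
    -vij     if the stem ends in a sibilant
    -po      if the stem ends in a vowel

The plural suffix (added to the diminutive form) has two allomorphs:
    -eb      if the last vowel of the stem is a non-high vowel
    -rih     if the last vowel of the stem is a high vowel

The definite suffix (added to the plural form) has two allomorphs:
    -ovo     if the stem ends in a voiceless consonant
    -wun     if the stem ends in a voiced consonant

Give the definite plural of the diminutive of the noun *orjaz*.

Since the final sound of *orjaz* is /z/ (a sibilant), it takes -vij, giving *orjazvij*.
The last vowel of the diminutive form *orjazvij* is /i/, which is a high vowel, so the plural suffix is -rih, giving *orjazvijrih*.
The plural form *orjazvijrih* — final consonant /h/ (voiceless) → -ovo → *orjazvijrihovo*.

orjazvijrihovo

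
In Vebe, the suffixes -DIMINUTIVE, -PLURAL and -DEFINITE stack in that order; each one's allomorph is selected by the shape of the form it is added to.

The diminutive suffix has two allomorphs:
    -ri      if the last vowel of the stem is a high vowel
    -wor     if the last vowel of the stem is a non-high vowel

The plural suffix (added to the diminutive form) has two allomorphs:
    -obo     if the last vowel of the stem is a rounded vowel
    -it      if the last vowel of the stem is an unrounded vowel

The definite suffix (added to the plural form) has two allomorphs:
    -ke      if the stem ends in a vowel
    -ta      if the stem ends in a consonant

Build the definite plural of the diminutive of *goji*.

The last vowel of *goji* is /i/, which is a high vowel, so the diminutive suffix is -ri, giving *gojiri*.
The diminutive form *gojiri*: last vowel = /i/, an unrounded vowel → -it → *gojiriit*.
The final sound of the plural form *gojiriit* is /t/, which is a consonant, so the definite suffix is -ta, giving *gojiriitta*.

gojiriitta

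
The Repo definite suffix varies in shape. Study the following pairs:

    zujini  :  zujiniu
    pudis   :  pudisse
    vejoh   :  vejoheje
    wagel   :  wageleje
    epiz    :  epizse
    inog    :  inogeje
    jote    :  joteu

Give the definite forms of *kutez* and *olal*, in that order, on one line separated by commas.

Looking at the final sound of each stem: -se when the stem ends in a sibilant (*pudis*, *epiz*); -eje when the stem ends in a non-sibilant consonant (*vejoh*, *wagel*, *inog*); -u when the stem ends in a vowel (*zujini*, *jote*).
*kutez*: final sound = /z/, a sibilant → -se → *kutezse*.
The final sound of *olal* is /l/, which is a non-sibilant consonant, so the suffix is -eje, giving *olaleje*.

kutezse, olaleje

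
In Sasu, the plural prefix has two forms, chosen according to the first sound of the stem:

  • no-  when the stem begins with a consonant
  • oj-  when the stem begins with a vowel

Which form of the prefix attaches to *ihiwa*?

oj-

*ihiwa* — first sound /i/ (a vowel) → oj-.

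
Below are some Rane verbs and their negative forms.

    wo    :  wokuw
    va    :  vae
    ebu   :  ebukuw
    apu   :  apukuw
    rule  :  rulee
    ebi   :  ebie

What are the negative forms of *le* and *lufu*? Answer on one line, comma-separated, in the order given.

The alternation tracks the last vowel of the stem — -kuw when the last vowel of the stem is a rounded vowel (*wo*, *ebu*, *apu*); -e when the last vowel of the stem is an unrounded vowel (*va*, *rule*, *ebi*).
The last vowel of *le* is /e/, which is an unrounded vowel, so the suffix is -e, giving *lee*.
*lufu*: last vowel = /u/, a rounded vowel → -kuw → *lufukuw*.

lee, lufukuw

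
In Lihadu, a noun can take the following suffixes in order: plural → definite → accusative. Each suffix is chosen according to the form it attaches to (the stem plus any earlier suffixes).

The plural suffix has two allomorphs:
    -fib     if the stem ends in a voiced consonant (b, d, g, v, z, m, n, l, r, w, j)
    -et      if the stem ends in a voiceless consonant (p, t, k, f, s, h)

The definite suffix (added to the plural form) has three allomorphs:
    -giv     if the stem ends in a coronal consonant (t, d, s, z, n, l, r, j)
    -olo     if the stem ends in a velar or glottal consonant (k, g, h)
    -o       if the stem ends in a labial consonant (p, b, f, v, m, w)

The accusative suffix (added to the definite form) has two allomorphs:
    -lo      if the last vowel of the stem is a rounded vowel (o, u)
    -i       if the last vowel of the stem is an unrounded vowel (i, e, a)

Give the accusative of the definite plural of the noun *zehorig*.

zehorigfibolo

The final consonant of *zehorig* is /g/, which is voiced, so the plural suffix is -fib, giving *zehorigfib*.
The final consonant of the plural form *zehorigfib* is /b/, which is labial, so the definite suffix is -o, giving *zehorigfibo*.
The definite form *zehorigfibo* — last vowel /o/ (a rounded vowel) → -lo → *zehorigfibolo*.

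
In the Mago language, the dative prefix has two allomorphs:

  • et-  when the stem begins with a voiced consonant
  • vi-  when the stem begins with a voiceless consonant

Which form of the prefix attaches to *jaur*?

*jaur*: first consonant = /j/, voiced → et-.

et-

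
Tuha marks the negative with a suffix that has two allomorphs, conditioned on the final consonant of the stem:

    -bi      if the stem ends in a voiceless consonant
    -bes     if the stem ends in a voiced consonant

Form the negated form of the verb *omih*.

*omih* — final consonant /h/ (voiceless) → -bi → *omihbi*.

omihbi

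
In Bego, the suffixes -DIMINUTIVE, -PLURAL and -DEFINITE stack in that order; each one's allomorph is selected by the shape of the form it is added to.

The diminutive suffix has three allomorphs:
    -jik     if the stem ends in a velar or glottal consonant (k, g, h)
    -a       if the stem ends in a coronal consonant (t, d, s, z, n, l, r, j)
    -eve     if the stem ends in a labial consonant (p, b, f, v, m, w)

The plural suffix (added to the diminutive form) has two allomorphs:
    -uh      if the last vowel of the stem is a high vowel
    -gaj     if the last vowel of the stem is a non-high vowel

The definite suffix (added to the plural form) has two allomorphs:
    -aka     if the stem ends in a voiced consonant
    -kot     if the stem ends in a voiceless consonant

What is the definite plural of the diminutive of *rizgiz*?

Since the final consonant of *rizgiz* is /z/ (coronal), it takes -a, giving *rizgiza*.
The last vowel of the diminutive form *rizgiza* is /a/, which is a non-high vowel, so the plural suffix is -gaj, giving *rizgizagaj*.
The plural form *rizgizagaj* — final consonant /j/ (voiced) → -aka → *rizgizagajaka*.

rizgizagajaka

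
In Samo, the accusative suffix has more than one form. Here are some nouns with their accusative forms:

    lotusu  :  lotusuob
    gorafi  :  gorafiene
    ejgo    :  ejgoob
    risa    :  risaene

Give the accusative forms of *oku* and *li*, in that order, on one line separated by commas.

okuob, liene

The alternation tracks the last vowel of the stem — -ob when the last vowel of the stem is a rounded vowel (*lotusu*, *ejgo*); -ene when the last vowel of the stem is an unrounded vowel (*gorafi*, *risa*).
*oku*: last vowel = /u/, a rounded vowel → -ob → *okuob*.
*li* — last vowel /i/ (an unrounded vowel) → -ene → *liene*.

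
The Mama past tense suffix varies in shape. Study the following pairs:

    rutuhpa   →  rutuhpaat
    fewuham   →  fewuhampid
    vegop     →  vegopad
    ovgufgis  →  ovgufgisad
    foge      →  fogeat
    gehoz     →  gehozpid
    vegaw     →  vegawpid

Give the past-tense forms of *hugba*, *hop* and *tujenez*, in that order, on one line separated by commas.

hugbaat, hopad, tujenezpid

The pattern is voicing of the final sound: -ad when the stem ends in a voiceless consonant (*vegop*, *ovgufgis*); -pid when the stem ends in a voiced consonant (*fewuham*, *gehoz*, *vegaw*); -at when the stem ends in a vowel (*rutuhpa*, *foge*).
*hugba*: final sound = /a/, a vowel → -at → *hugbaat*.
The final sound of *hop* is /p/, which is a voiceless consonant, so the suffix is -ad, giving *hopad*.
The final sound of *tujenez* is /z/, which is a voiced consonant, so the suffix is -pid, giving *tujenezpid*.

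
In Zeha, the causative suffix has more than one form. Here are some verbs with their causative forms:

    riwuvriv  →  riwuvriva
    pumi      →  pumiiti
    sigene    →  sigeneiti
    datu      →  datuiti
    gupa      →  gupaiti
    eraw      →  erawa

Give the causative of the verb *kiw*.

The suffix is conditioned by the final sound: -a when the stem ends in a consonant (*riwuvriv*, *eraw*); -iti when the stem ends in a vowel (*pumi*, *sigene*, *datu*, *gupa*).
The final sound of *kiw* is /w/, which is a consonant, so the suffix is -a, giving *kiwa*.

kiwa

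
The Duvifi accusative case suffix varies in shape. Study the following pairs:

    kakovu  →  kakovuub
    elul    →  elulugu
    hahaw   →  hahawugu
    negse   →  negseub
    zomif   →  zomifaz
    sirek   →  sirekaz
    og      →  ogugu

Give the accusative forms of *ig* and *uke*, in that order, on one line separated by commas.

The pattern is voicing of the final sound: -az when the stem ends in a voiceless consonant (*zomif*, *sirek*); -ugu when the stem ends in a voiced consonant (*elul*, *hahaw*, *og*); -ub when the stem ends in a vowel (*kakovu*, *negse*).
Since the final sound of *ig* is /g/ (a voiced consonant), it takes -ugu, giving *igugu*.
Since the final sound of *uke* is /e/ (a vowel), it takes -ub, giving *ukeub*.

igugu, ukeub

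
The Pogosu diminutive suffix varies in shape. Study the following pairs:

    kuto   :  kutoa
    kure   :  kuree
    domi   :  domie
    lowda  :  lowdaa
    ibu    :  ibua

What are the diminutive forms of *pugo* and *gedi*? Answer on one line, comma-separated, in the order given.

pugoa, gedie

The pattern is front/back vowel harmony: -e when the last vowel of the stem is a front vowel (*kure*, *domi*); -a when the last vowel of the stem is a back vowel (*kuto*, *lowda*, *ibu*).
*pugo* — last vowel /o/ (a back vowel) → -a → *pugoa*.
*gedi*: last vowel = /i/, a front vowel → -e → *gedie*.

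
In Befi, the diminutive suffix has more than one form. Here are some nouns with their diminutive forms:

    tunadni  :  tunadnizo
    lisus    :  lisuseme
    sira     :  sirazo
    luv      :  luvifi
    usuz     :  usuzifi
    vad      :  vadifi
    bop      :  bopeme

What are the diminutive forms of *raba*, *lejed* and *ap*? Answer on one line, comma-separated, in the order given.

rabazo, lejedifi, apeme

The pattern is voicing of the final sound: -eme when the stem ends in a voiceless consonant (*lisus*, *bop*); -ifi when the stem ends in a voiced consonant (*luv*, *usuz*, *vad*); -zo when the stem ends in a vowel (*tunadni*, *sira*).
The final sound of *raba* is /a/, which is a vowel, so the suffix is -zo, giving *rabazo*.
The final sound of *lejed* is /d/, which is a voiced consonant, so the suffix is -ifi, giving *lejedifi*.
*ap* — final sound /p/ (a voiceless consonant) → -eme → *apeme*.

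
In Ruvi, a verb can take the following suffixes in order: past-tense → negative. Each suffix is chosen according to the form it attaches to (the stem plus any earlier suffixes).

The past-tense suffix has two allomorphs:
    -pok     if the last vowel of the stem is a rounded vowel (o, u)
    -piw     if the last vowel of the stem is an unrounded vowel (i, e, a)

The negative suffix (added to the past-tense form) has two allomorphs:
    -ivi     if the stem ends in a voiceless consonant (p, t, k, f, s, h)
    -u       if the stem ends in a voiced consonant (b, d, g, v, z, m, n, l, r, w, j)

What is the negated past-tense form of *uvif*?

*uvif* — last vowel /i/ (an unrounded vowel) → -piw → *uvifpiw*.
Since the final consonant of the past-tense form *uvifpiw* is /w/ (voiced), it takes -u, giving *uvifpiwu*.

uvifpiwu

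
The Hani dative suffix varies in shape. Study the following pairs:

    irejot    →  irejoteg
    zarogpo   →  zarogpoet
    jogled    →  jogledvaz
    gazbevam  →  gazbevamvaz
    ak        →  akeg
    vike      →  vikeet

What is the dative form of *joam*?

Looking at the final sound of each stem: -eg when the stem ends in a voiceless consonant (*irejot*, *ak*); -vaz when the stem ends in a voiced consonant (*jogled*, *gazbevam*); -et when the stem ends in a vowel (*zarogpo*, *vike*).
Since the final sound of *joam* is /m/ (a voiced consonant), it takes -vaz, giving *joamvaz*.

joamvaz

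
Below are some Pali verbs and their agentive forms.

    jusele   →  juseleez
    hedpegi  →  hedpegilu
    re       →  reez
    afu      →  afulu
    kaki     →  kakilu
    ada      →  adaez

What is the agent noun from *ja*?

jaez

The pattern is height harmony: -lu when the last vowel of the stem is a high vowel (*hedpegi*, *afu*, *kaki*); -ez when the last vowel of the stem is a non-high vowel (*jusele*, *re*, *ada*).
The last vowel of *ja* is /a/, which is a non-high vowel, so the suffix is -ez, giving *jaez*.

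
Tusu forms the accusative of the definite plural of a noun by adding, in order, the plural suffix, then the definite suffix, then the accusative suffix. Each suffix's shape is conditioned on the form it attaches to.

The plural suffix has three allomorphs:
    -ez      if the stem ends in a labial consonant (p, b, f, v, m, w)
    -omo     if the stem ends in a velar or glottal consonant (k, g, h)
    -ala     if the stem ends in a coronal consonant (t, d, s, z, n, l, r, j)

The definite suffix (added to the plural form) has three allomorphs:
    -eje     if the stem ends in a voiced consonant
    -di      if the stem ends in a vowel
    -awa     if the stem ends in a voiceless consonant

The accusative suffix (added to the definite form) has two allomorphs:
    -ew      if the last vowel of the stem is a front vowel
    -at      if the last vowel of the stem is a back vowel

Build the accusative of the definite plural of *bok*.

The final consonant of *bok* is /k/, which is velar/glottal, so the plural suffix is -omo, giving *bokomo*.
Since the final sound of the plural form *bokomo* is /o/ (a vowel), it takes -di, giving *bokomodi*.
The definite form *bokomodi* — last vowel /i/ (a front vowel) → -ew → *bokomodiew*.

bokomodiew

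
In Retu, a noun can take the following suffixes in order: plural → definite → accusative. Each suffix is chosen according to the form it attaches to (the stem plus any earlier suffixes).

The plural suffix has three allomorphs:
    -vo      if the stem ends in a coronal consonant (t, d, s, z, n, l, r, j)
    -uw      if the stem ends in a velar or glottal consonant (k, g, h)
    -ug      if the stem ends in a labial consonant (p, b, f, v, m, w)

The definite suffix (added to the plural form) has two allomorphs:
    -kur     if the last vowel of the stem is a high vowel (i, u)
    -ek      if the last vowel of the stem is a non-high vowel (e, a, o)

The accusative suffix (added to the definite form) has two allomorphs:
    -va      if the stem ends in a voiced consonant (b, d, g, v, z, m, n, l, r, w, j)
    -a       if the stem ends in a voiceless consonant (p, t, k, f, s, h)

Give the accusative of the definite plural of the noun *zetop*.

zetopugkurva

Since the final consonant of *zetop* is /p/ (labial), it takes -ug, giving *zetopug*.
The last vowel of the plural form *zetopug* is /u/, which is a high vowel, so the definite suffix is -kur, giving *zetopugkur*.
The definite form *zetopugkur*: final consonant = /r/, voiced → -va → *zetopugkurva*.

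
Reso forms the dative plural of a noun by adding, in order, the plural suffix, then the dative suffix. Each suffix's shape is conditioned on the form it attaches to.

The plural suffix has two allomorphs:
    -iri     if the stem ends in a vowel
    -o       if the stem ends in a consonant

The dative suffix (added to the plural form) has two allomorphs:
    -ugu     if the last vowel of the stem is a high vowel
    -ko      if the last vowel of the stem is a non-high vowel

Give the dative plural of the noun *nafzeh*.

*nafzeh* — final sound /h/ (a consonant) → -o → *nafzeho*.
The plural form *nafzeho*: last vowel = /o/, a non-high vowel → -ko → *nafzehoko*.

nafzehoko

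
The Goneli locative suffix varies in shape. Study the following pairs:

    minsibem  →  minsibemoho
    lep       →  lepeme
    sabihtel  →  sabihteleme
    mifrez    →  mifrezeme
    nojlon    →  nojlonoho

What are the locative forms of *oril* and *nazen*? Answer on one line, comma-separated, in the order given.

orileme, nazenoho

The suffix is conditioned by the final consonant: -oho when the stem ends in a nasal (*minsibem*, *nojlon*); -eme when the stem ends in a non-nasal consonant (*lep*, *sabihtel*, *mifrez*).
The final consonant of *oril* is /l/, which is non-nasal, so the suffix is -eme, giving *orileme*.
*nazen*: final consonant = /n/, a nasal → -oho → *nazenoho*.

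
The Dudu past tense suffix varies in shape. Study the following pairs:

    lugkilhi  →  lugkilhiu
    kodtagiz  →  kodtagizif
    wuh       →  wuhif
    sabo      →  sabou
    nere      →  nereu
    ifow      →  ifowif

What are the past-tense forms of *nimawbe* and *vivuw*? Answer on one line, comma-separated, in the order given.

The pattern is consonant vs. vowel: -if when the stem ends in a consonant (*kodtagiz*, *wuh*, *ifow*); -u when the stem ends in a vowel (*lugkilhi*, *sabo*, *nere*).
The final sound of *nimawbe* is /e/, which is a vowel, so the suffix is -u, giving *nimawbeu*.
The final sound of *vivuw* is /w/, which is a consonant, so the suffix is -if, giving *vivuwif*.

nimawbeu, vivuwif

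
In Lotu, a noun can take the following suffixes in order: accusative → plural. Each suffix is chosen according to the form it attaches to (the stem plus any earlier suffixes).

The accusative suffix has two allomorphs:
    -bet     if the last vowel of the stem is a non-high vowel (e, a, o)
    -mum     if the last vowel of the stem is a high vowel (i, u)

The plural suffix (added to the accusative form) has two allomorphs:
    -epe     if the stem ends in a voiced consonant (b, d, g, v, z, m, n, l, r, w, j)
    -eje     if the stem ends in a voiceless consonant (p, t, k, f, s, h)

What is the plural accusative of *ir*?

*ir* — last vowel /i/ (a high vowel) → -mum → *irmum*.
The final consonant of the accusative form *irmum* is /m/, which is voiced, so the plural suffix is -epe, giving *irmumepe*.

irmumepe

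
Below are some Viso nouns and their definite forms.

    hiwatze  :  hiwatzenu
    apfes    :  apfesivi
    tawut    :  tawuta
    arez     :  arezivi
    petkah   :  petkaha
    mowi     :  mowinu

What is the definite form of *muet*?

The alternation tracks the final sound of the stem — -ivi when the stem ends in a sibilant (*apfes*, *arez*); -a when the stem ends in a non-sibilant consonant (*tawut*, *petkah*); -nu when the stem ends in a vowel (*hiwatze*, *mowi*).
Since the final sound of *muet* is /t/ (a non-sibilant consonant), it takes -a, giving *mueta*.

mueta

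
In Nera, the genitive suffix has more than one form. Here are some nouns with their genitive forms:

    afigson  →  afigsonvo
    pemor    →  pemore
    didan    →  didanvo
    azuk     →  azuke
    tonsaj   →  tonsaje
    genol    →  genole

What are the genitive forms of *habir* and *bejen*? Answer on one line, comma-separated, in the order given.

habire, bejenvo

The pattern is nasality of the final consonant: -vo when the stem ends in a nasal (*afigson*, *didan*); -e when the stem ends in a non-nasal consonant (*pemor*, *azuk*, *tonsaj*, *genol*).
The final consonant of *habir* is /r/, which is non-nasal, so the suffix is -e, giving *habire*.
*bejen*: final consonant = /n/, a nasal → -vo → *bejenvo*.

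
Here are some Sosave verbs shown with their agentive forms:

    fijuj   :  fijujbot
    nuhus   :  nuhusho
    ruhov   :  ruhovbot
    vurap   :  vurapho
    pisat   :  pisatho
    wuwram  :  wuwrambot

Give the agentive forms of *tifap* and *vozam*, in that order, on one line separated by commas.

The pattern is voicing of the final consonant: -ho when the stem ends in a voiceless consonant (*nuhus*, *vurap*, *pisat*); -bot when the stem ends in a voiced consonant (*fijuj*, *ruhov*, *wuwram*).
Since the final consonant of *tifap* is /p/ (voiceless), it takes -ho, giving *tifapho*.
Since the final consonant of *vozam* is /m/ (voiced), it takes -bot, giving *vozambot*.

tifapho, vozambot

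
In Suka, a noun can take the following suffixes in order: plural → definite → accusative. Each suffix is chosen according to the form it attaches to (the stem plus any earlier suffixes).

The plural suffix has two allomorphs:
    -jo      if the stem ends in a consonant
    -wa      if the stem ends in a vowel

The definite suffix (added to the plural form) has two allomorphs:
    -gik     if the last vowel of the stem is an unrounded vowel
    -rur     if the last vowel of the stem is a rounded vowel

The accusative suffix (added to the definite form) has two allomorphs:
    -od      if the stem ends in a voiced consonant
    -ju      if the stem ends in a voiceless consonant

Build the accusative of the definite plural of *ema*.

*ema*: final sound = /a/, a vowel → -wa → *emawa*.
The plural form *emawa* — last vowel /a/ (an unrounded vowel) → -gik → *emawagik*.
The final consonant of the definite form *emawagik* is /k/, which is voiceless, so the accusative suffix is -ju, giving *emawagikju*.

emawagikju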